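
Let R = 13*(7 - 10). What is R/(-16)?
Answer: 39/16 ≈ 2.4375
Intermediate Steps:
R = -39 (R = 13*(-3) = -39)
R/(-16) = -39/(-16) = -1/16*(-39) = 39/16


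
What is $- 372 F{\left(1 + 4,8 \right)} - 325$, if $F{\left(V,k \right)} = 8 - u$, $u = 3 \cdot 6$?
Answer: $3395$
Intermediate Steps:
$u = 18$
$F{\left(V,k \right)} = -10$ ($F{\left(V,k \right)} = 8 - 18 = -10$)
$- 372 F{\left(1 + 4,8 \right)} - 325 = \left(-372\right) \left(-10\right) - 325 = 3720 - 325 = 3395$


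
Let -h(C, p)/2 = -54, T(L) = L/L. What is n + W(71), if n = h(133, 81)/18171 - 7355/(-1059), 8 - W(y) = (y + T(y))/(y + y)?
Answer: 730904845/50602197 ≈ 14.444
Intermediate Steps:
T(L) = 1
W(y) = 8 - (1 + y)/(2*y) (W(y) = 8 - (y + 1)/(y + y) = 8 - (1 + y)/(2*y))
h(C, p) = 108 (h(C, p) = -2*(-54) = 108)
n = 4954151/712707 (n = 108/18171 - 7355/(-1059) = 108*(1/18171) - 7355*(-1/1059) = 4/673 + 7355/1059 = 4954151/712707 ≈ 6.9512)
n + W(71) = 4954151/712707 + (1/2)*(-1 + 15*71)/71 = 4954151/712707 + (1/2)*(1/71)*(-1 + 1065) = 4954151/712707 + (1/2)*(1/71)*1064 = 4954151/712707 + 532/71 = 730904845/50602197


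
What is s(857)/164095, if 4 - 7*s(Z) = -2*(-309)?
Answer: -614/1148665 ≈ -0.00053453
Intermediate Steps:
s(Z) = -614/7 (s(Z) = 4/7 - (-2)*(-309)/7 = 4/7 - ⅐*618 = 4/7 - 618/7 = -614/7)
s(857)/164095 = -614/7/164095 = -614/7*1/164095 = -614/1148665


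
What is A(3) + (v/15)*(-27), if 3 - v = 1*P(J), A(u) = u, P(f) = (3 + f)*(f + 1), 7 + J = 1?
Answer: 123/5 ≈ 24.600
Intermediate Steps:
J = -6 (J = -7 + 1 = -6)
P(f) = (1 + f)*(3 + f) (P(f) = (3 + f)*(1 + f) = (1 + f)*(3 + f))
v = -12 (v = 3 - (3 + (-6)**2 + 4*(-6)) = 3 - (3 + 36 - 24) = 3 - 15 = -12)
A(3) + (v/15)*(-27) = 3 - 12/15*(-27) = 3 - 12*1/15*(-27) = 3 - 4/5*(-27) = 3 + 108/5 = 123/5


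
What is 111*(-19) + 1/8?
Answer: -16871/8 ≈ -2108.9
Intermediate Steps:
111*(-19) + 1/8 = -2109 + ⅛ = -16871/8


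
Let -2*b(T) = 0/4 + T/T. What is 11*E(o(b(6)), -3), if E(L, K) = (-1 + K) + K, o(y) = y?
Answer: -77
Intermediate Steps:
b(T) = -1/2 (b(T) = -(0/4 + T/T)/2 = -(0*(1/4) + 1)/2 = -(0 + 1)/2 = -1/2*1 = -1/2)
E(L, K) = -1 + 2*K
11*E(o(b(6)), -3) = 11*(-1 + 2*(-3)) = 11*(-1 - 6) = 11*(-7) = -77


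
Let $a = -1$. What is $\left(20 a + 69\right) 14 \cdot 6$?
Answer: $4116$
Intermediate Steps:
$\left(20 a + 69\right) 14 \cdot 6 = \left(20 \left(-1\right) + 69\right) 14 \cdot 6 = \left(-20 + 69\right) 84 = 49 \cdot 84 = 4116$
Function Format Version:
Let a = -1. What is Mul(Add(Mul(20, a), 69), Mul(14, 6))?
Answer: 4116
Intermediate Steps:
Mul(Add(Mul(20, a), 69), Mul(14, 6)) = Mul(Add(Mul(20, -1), 69), Mul(14, 6)) = Mul(Add(-20, 69), 84) = Mul(49, 84) = 4116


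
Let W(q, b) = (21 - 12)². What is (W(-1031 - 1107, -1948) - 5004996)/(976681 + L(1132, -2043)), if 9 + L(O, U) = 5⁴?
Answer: -5004915/977297 ≈ -5.1212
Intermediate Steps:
L(O, U) = 616 (L(O, U) = -9 + 5⁴ = -9 + 625 = 616)
W(q, b) = 81 (W(q, b) = 9² = 81)
(W(-1031 - 1107, -1948) - 5004996)/(976681 + L(1132, -2043)) = (81 - 5004996)/(976681 + 616) = -5004915/977297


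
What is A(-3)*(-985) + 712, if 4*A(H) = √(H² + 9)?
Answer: 712 - 2955*√2/4 ≈ -332.75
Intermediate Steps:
A(H) = √(9 + H²)/4 (A(H) = √(H² + 9)/4 = √(9 + H²)/4)
A(-3)*(-985) + 712 = (√(9 + (-3)²)/4)*(-985) + 712 = (√(9 + 9)/4)*(-985) + 712 = (√18/4)*(-985) + 712 = ((3*√2)/4)*(-985) + 712 = (3*√2/4)*(-985) + 712 = -2955*√2/4 + 712 = 712 - 2955*√2/4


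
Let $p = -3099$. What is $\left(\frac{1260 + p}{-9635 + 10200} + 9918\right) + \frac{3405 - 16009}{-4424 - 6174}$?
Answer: $\frac{29687663099}{2993935} \approx 9915.9$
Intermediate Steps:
$\left(\frac{1260 + p}{-9635 + 10200} + 9918\right) + \frac{3405 - 16009}{-4424 - 6174} = \left(\frac{1260 - 3099}{-9635 + 10200} + 9918\right) + \frac{3405 - 16009}{-4424 - 6174} = \left(- \frac{1839}{565} + 9918\right) - \frac{12604}{-10598} = \left(\left(-1839\right) \frac{1}{565} + 9918\right) - - \frac{6302}{5299} = \left(- \frac{1839}{565} + 9918\right) + \frac{6302}{5299} = \frac{5601831}{565} + \frac{6302}{5299} = \frac{29687663099}{2993935}$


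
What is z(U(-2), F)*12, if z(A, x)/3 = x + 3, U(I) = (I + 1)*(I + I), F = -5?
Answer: -72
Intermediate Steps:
U(I) = 2*I*(1 + I) (U(I) = (1 + I)*(2*I) = 2*I*(1 + I))
z(A, x) = 9 + 3*x (z(A, x) = 3*(x + 3) = 3*(3 + x) = 9 + 3*x)
z(U(-2), F)*12 = (9 + 3*(-5))*12 = (9 - 15)*12 = -6*12 = -72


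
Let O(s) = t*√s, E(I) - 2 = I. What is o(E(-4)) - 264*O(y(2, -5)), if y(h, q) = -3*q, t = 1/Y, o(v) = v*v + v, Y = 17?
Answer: 2 - 264*√15/17 ≈ -58.145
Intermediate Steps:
E(I) = 2 + I
o(v) = v + v² (o(v) = v² + v = v + v²)
t = 1/17 ≈ 0.058824
O(s) = √s/17
o(E(-4)) - 264*O(y(2, -5)) = (2 - 4)*(1 + (2 - 4)) - 264*√(-3*(-5))/17 = -2*(1 - 2) - 264*√15/17 = -2*(-1) - 264*√15/17 = 2 - 264*√15/17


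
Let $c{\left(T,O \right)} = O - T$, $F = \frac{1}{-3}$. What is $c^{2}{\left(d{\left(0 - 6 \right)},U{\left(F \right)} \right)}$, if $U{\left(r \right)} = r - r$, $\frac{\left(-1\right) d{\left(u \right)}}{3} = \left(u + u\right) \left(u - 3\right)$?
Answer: $104976$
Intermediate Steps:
$d{\left(u \right)} = - 6 u \left(-3 + u\right)$ ($d{\left(u \right)} = - 3 \left(u + u\right) \left(u - 3\right) = - 3 \cdot 2 u \left(-3 + u\right) = - 6 u \left(-3 + u\right)$)
$F = - \frac{1}{3} \approx -0.33333$
$U{\left(r \right)} = 0$
$c^{2}{\left(d{\left(0 - 6 \right)},U{\left(F \right)} \right)} = \left(0 - 6 \left(0 - 6\right) \left(3 - \left(0 - 6\right)\right)\right)^{2} = \left(0 - 6 \left(-6\right) \left(3 - -6\right)\right)^{2} = \left(0 - 6 \left(-6\right) \left(3 + 6\right)\right)^{2} = \left(0 - 6 \left(-6\right) 9\right)^{2} = \left(0 - -324\right)^{2} = \left(0 + 324\right)^{2} = 324^{2} = 104976$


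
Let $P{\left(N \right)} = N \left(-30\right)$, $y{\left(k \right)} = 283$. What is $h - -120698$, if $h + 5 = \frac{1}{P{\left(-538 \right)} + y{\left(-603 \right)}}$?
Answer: $\frac{1982141140}{16423} \approx 1.2069 \cdot 10^{5}$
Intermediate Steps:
$P{\left(N \right)} = - 30 N$
$h = - \frac{82114}{16423}$ ($h = -5 + \frac{1}{\left(-30\right) \left(-538\right) + 283} = -5 + \frac{1}{16140 + 283} = -5 + \frac{1}{16423} = - \frac{82114}{16423} \approx -4.9999$)
$h - -120698 = - \frac{82114}{16423} - -120698 = - \frac{82114}{16423} + 120698 = \frac{1982141140}{16423}$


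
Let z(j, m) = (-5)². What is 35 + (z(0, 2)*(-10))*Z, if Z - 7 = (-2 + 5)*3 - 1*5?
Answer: -2715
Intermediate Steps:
z(j, m) = 25
Z = 11 (Z = 7 + ((-2 + 5)*3 - 1*5) = 7 + (3*3 - 5) = 7 + (9 - 5) = 7 + 4 = 11)
35 + (z(0, 2)*(-10))*Z = 35 + (25*(-10))*11 = 35 - 250*11 = 35 - 2750 = -2715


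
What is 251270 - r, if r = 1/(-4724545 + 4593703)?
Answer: 32876669341/130842 ≈ 2.5127e+5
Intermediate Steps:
r = -1/130842 (r = 1/(-130842) = -1/130842 ≈ -7.6428e-6)
251270 - r = 251270 - 1*(-1/130842) = 251270 + 1/130842 = 32876669341/130842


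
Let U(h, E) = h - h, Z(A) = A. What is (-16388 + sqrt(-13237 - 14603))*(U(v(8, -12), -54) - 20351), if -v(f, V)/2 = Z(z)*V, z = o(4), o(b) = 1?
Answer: 333512188 - 162808*I*sqrt(435) ≈ 3.3351e+8 - 3.3956e+6*I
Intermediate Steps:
z = 1
v(f, V) = -2*V
U(h, E) = 0
(-16388 + sqrt(-13237 - 14603))*(U(v(8, -12), -54) - 20351) = (-16388 + sqrt(-13237 - 14603))*(0 - 20351) = (-16388 + sqrt(-27840))*(-20351) = (-16388 + 8*I*sqrt(435))*(-20351) = 333512188 - 162808*I*sqrt(435)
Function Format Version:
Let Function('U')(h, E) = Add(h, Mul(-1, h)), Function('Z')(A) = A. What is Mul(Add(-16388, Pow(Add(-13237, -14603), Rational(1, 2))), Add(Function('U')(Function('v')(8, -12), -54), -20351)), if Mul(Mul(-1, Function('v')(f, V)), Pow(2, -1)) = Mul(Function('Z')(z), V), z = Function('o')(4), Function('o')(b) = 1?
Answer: Add(333512188, Mul(-162808, I, Pow(435, Rational(1, 2)))) ≈ Add(3.3351e+8, Mul(-3.3956e+6, I))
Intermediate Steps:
z = 1
Function('v')(f, V) = Mul(-2, V) (Function('v')(f, V) = Mul(-2, Mul(1, V)) = Mul(-2, V))
Function('U')(h, E) = 0
Mul(Add(-16388, Pow(Add(-13237, -14603), Rational(1, 2))), Add(Function('U')(Function('v')(8, -12), -54), -20351)) = Mul(Add(-16388, Pow(Add(-13237, -14603), Rational(1, 2))), Add(0, -20351)) = Mul(Add(-16388, Pow(-27840, Rational(1, 2))), -20351) = Mul(Add(-16388, Mul(8, I, Pow(435, Rational(1, 2)))), -20351) = Add(333512188, Mul(-162808, I, Pow(435, Rational(1, 2))))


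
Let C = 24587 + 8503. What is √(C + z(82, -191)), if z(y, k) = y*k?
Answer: 2*√4357 ≈ 132.02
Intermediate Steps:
z(y, k) = k*y
C = 33090
√(C + z(82, -191)) = √(33090 - 191*82) = √(33090 - 15662) = √17428 = 2*√4357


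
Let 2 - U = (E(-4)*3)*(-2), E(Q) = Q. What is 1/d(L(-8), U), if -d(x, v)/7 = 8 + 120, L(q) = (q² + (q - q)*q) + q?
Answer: -1/896 ≈ -0.0011161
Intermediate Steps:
U = -22 (U = 2 - (-4*3)*(-2) = 2 - (-12)*(-2) = 2 - 1*24 = 2 - 24 = -22)
L(q) = q + q² (L(q) = (q² + 0*q) + q = (q² + 0) + q = q² + q = q + q²)
d(x, v) = -896 (d(x, v) = -7*(8 + 120) = -7*128 = -896)
1/d(L(-8), U) = 1/(-896) = -1/896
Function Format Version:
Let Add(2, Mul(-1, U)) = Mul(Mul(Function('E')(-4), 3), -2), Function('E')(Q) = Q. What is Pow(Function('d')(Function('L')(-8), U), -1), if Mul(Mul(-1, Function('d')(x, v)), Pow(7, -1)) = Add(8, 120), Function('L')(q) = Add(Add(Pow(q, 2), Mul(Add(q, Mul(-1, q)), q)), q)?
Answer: Rational(-1, 896) ≈ -0.0011161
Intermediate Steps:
U = -22 (U = Add(2, Mul(-1, Mul(Mul(-4, 3), -2))) = Add(2, Mul(-1, Mul(-12, -2))) = Add(2, Mul(-1, 24)) = Add(2, -24) = -22)
Function('L')(q) = Add(q, Pow(q, 2)) (Function('L')(q) = Add(Add(Pow(q, 2), Mul(0, q)), q) = Add(Add(Pow(q, 2), 0), q) = Add(Pow(q, 2), q) = Add(q, Pow(q, 2)))
Function('d')(x, v) = -896 (Function('d')(x, v) = Mul(-7, Add(8, 120)) = Mul(-7, 128) = -896)
Pow(Function('d')(Function('L')(-8), U), -1) = Pow(-896, -1) = Rational(-1, 896)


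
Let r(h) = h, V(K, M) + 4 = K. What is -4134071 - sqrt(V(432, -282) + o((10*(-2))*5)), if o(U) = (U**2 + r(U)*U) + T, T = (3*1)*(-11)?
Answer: -4134071 - sqrt(20395) ≈ -4.1342e+6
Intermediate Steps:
V(K, M) = -4 + K
T = -33 (T = 3*(-11) = -33)
o(U) = -33 + 2*U**2 (o(U) = (U**2 + U*U) - 33 = (U**2 + U**2) - 33 = 2*U**2 - 33 = -33 + 2*U**2)
-4134071 - sqrt(V(432, -282) + o((10*(-2))*5)) = -4134071 - sqrt((-4 + 432) + (-33 + 2*((10*(-2))*5)**2)) = -4134071 - sqrt(428 + (-33 + 2*(-20*5)**2)) = -4134071 - sqrt(428 + (-33 + 2*(-100)**2)) = -4134071 - sqrt(428 + (-33 + 2*10000)) = -4134071 - sqrt(428 + (-33 + 20000)) = -4134071 - sqrt(428 + 19967) = -4134071 - sqrt(20395)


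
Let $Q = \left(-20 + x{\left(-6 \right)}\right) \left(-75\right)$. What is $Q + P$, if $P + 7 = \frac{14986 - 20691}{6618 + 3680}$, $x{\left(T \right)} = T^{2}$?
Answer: $- \frac{12435391}{10298} \approx -1207.6$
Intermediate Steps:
$P = - \frac{77791}{10298}$ ($P = -7 + \frac{14986 - 20691}{6618 + 3680} = -7 - \frac{5705}{10298} = - \frac{77791}{10298} \approx -7.554$)
$Q = -1200$ ($Q = \left(-20 + \left(-6\right)^{2}\right) \left(-75\right) = \left(-20 + 36\right) \left(-75\right) = 16 \left(-75\right) = -1200$)
$Q + P = -1200 - \frac{77791}{10298} = - \frac{12435391}{10298}$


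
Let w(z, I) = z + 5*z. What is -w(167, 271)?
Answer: -1002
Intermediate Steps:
w(z, I) = 6*z
-w(167, 271) = -6*167 = -1*1002 = -1002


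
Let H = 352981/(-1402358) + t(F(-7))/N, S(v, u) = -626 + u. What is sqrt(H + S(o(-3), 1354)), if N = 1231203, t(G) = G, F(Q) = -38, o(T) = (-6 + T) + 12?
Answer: 5*sqrt(86779729513593236283664458)/1726587376674 ≈ 26.977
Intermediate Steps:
o(T) = 6 + T
H = -434644555747/1726587376674 (H = 352981/(-1402358) - 38/1231203 = 352981*(-1/1402358) - 38*1/1231203 = -352981/1402358 - 38/1231203 = -434644555747/1726587376674 ≈ -0.25174)
sqrt(H + S(o(-3), 1354)) = sqrt(-434644555747/1726587376674 + (-626 + 1354)) = sqrt(-434644555747/1726587376674 + 728) = sqrt(1256520965662925/1726587376674) = 5*sqrt(86779729513593236283664458)/1726587376674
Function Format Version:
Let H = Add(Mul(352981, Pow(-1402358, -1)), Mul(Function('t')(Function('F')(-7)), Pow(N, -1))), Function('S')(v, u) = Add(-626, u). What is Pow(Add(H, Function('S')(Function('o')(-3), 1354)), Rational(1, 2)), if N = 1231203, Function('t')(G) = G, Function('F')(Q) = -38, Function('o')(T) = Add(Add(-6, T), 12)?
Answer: Mul(Rational(5, 1726587376674), Pow(86779729513593236283664458, Rational(1, 2))) ≈ 26.977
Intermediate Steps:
Function('o')(T) = Add(6, T)
H = Rational(-434644555747, 1726587376674) (H = Add(Mul(352981, Pow(-1402358, -1)), Mul(-38, Pow(1231203, -1))) = Add(Mul(352981, Rational(-1, 1402358)), Mul(-38, Rational(1, 1231203))) = Add(Rational(-352981, 1402358), Rational(-38, 1231203)) = Rational(-434644555747, 1726587376674) ≈ -0.25174)
Pow(Add(H, Function('S')(Function('o')(-3), 1354)), Rational(1, 2)) = Pow(Add(Rational(-434644555747, 1726587376674), Add(-626, 1354)), Rational(1, 2)) = Pow(Add(Rational(-434644555747, 1726587376674), 728), Rational(1, 2)) = Pow(Rational(1256520965662925, 1726587376674), Rational(1, 2)) = Mul(Rational(5, 1726587376674), Pow(86779729513593236283664458, Rational(1, 2)))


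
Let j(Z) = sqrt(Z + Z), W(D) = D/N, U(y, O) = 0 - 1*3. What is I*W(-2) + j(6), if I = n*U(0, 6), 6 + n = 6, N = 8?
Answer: 2*sqrt(3) ≈ 3.4641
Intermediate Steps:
n = 0 (n = -6 + 6 = 0)
U(y, O) = -3 (U(y, O) = 0 - 3 = -3)
I = 0 (I = 0*(-3) = 0)
W(D) = D/8
j(Z) = sqrt(2)*sqrt(Z) (j(Z) = sqrt(2*Z) = sqrt(2)*sqrt(Z))
I*W(-2) + j(6) = 0*((1/8)*(-2)) + sqrt(2)*sqrt(6) = 0*(-1/4) + 2*sqrt(3) = 0 + 2*sqrt(3) = 2*sqrt(3)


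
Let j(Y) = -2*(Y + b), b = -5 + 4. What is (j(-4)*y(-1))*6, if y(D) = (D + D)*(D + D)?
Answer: 240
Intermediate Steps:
b = -1
y(D) = 4*D**2 (y(D) = (2*D)*(2*D) = 4*D**2)
j(Y) = 2 - 2*Y (j(Y) = -2*(Y - 1) = -2*(-1 + Y) = 2 - 2*Y)
(j(-4)*y(-1))*6 = ((2 - 2*(-4))*(4*(-1)**2))*6 = ((2 + 8)*(4*1))*6 = (10*4)*6 = 40*6 = 240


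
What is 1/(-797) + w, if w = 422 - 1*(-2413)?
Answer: 2259494/797 ≈ 2835.0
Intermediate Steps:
w = 2835 (w = 422 + 2413 = 2835)
1/(-797) + w = 1/(-797) + 2835 = -1/797 + 2835 = 2259494/797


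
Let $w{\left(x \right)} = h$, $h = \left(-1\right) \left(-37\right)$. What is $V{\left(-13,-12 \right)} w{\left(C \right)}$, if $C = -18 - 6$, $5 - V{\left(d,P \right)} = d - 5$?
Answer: $851$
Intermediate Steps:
$V{\left(d,P \right)} = 10 - d$ ($V{\left(d,P \right)} = 5 - \left(d - 5\right) = 5 - \left(-5 + d\right) = 10 - d$)
$C = -24$ ($C = -18 - 6 = -24$)
$h = 37$
$w{\left(x \right)} = 37$
$V{\left(-13,-12 \right)} w{\left(C \right)} = \left(10 - -13\right) 37 = \left(10 + 13\right) 37 = 23 \cdot 37 = 851$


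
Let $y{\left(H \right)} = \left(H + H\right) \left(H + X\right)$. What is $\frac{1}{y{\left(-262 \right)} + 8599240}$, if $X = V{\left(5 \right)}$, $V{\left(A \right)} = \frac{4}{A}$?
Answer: $\frac{5}{43680544} \approx 1.1447 \cdot 10^{-7}$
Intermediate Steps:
$X = \frac{4}{5} \approx 0.8$
$y{\left(H \right)} = 2 H \left(\frac{4}{5} + H\right)$ ($y{\left(H \right)} = \left(H + H\right) \left(H + \frac{4}{5}\right) = 2 H \left(\frac{4}{5} + H\right)$)
$\frac{1}{y{\left(-262 \right)} + 8599240} = \frac{1}{\frac{2}{5} \left(-262\right) \left(4 + 5 \left(-262\right)\right) + 8599240} = \frac{1}{\frac{2}{5} \left(-262\right) \left(4 - 1310\right) + 8599240} = \frac{1}{\frac{2}{5} \left(-262\right) \left(-1306\right) + 8599240} = \frac{1}{\frac{684344}{5} + 8599240} = \frac{1}{\frac{43680544}{5}} = \frac{5}{43680544}$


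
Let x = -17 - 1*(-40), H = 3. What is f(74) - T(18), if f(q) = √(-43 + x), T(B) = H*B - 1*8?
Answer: -46 + 2*I*√5 ≈ -46.0 + 4.4721*I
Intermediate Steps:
x = 23 (x = -17 + 40 = 23)
T(B) = -8 + 3*B (T(B) = 3*B - 1*8 = 3*B - 8 = -8 + 3*B)
f(q) = 2*I*√5 (f(q) = √(-43 + 23) = √(-20) = 2*I*√5)
f(74) - T(18) = 2*I*√5 - (-8 + 3*18) = 2*I*√5 - (-8 + 54) = 2*I*√5 - 1*46 = 2*I*√5 - 46 = -46 + 2*I*√5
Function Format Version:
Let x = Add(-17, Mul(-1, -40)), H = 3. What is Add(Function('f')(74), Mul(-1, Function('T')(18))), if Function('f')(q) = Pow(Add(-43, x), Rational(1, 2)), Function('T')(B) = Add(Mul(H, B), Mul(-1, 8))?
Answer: Add(-46, Mul(2, I, Pow(5, Rational(1, 2)))) ≈ Add(-46.000, Mul(4.4721, I))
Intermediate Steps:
x = 23 (x = Add(-17, 40) = 23)
Function('T')(B) = Add(-8, Mul(3, B)) (Function('T')(B) = Add(Mul(3, B), Mul(-1, 8)) = Add(Mul(3, B), -8) = Add(-8, Mul(3, B)))
Function('f')(q) = Mul(2, I, Pow(5, Rational(1, 2))) (Function('f')(q) = Pow(Add(-43, 23), Rational(1, 2)) = Pow(-20, Rational(1, 2)) = Mul(2, I, Pow(5, Rational(1, 2))))
Add(Function('f')(74), Mul(-1, Function('T')(18))) = Add(Mul(2, I, Pow(5, Rational(1, 2))), Mul(-1, Add(-8, Mul(3, 18)))) = Add(Mul(2, I, Pow(5, Rational(1, 2))), Mul(-1, Add(-8, 54))) = Add(Mul(2, I, Pow(5, Rational(1, 2))), Mul(-1, 46)) = Add(Mul(2, I, Pow(5, Rational(1, 2))), -46) = Add(-46, Mul(2, I, Pow(5, Rational(1, 2))))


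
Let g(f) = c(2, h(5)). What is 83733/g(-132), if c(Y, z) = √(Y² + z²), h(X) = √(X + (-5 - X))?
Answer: -83733*I ≈ -83733.0*I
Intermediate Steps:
h(X) = I*√5 (h(X) = √(-5) = I*√5)
g(f) = I (g(f) = √(2² + (I*√5)²) = √(4 - 5) = √(-1) = I)
83733/g(-132) = 83733/I = 83733*(-I) = -83733*I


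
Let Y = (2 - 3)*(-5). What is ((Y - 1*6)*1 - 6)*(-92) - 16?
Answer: 628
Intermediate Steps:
Y = 5 (Y = -1*(-5) = 5)
((Y - 1*6)*1 - 6)*(-92) - 16 = ((5 - 1*6)*1 - 6)*(-92) - 16 = ((5 - 6)*1 - 6)*(-92) - 16 = (-1*1 - 6)*(-92) - 16 = (-1 - 6)*(-92) - 16 = -7*(-92) - 16 = 644 - 16 = 628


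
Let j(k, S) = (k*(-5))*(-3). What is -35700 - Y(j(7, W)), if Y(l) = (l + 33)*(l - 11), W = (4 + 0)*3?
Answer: -48672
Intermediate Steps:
W = 12 (W = 4*3 = 12)
j(k, S) = 15*k (j(k, S) = -5*k*(-3) = 15*k)
Y(l) = (-11 + l)*(33 + l) (Y(l) = (33 + l)*(-11 + l) = (-11 + l)*(33 + l))
-35700 - Y(j(7, W)) = -35700 - (-363 + (15*7)² + 22*(15*7)) = -35700 - (-363 + 105² + 22*105) = -35700 - (-363 + 11025 + 2310) = -35700 - 1*12972 = -35700 - 12972 = -48672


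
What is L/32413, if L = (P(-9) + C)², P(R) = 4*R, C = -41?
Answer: 5929/32413 ≈ 0.18292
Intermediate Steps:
L = 5929 (L = (4*(-9) - 41)² = (-36 - 41)² = (-77)² = 5929)
L/32413 = 5929/32413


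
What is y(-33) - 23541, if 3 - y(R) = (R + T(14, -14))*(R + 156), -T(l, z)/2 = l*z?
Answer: -67695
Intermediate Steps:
T(l, z) = -2*l*z
y(R) = 3 - (156 + R)*(392 + R) (y(R) = 3 - (R - 2*14*(-14))*(R + 156) = 3 - (R + 392)*(156 + R) = 3 - (392 + R)*(156 + R) = 3 - (156 + R)*(392 + R))
y(-33) - 23541 = (-61149 - 1*(-33)² - 548*(-33)) - 23541 = (-61149 - 1*1089 + 18084) - 23541 = (-61149 - 1089 + 18084) - 23541 = -44154 - 23541 = -67695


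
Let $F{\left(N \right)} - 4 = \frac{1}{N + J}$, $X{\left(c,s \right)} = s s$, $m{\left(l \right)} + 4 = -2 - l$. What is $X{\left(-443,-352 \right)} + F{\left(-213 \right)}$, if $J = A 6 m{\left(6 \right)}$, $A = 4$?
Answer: $\frac{62077907}{501} \approx 1.2391 \cdot 10^{5}$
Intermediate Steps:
$m{\left(l \right)} = -6 - l$ ($m{\left(l \right)} = -4 - \left(2 + l\right) = -6 - l$)
$J = -288$ ($J = 4 \cdot 6 \left(-6 - 6\right) = 24 \left(-6 - 6\right) = 24 \left(-12\right) = -288$)
$X{\left(c,s \right)} = s^{2}$
$F{\left(N \right)} = 4 + \frac{1}{-288 + N}$ ($F{\left(N \right)} = 4 + \frac{1}{N - 288} = 4 + \frac{1}{-288 + N}$)
$X{\left(-443,-352 \right)} + F{\left(-213 \right)} = \left(-352\right)^{2} + \frac{-1151 + 4 \left(-213\right)}{-288 - 213} = 123904 + \frac{-1151 - 852}{-501} = 123904 - - \frac{2003}{501} = 123904 + \frac{2003}{501} = \frac{62077907}{501}$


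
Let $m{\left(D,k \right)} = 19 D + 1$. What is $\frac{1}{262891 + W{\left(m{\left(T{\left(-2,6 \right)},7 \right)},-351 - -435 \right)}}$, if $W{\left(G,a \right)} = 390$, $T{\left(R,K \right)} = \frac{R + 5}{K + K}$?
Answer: $\frac{1}{263281} \approx 3.7982 \cdot 10^{-6}$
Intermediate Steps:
$T{\left(R,K \right)} = \frac{5 + R}{2 K}$
$m{\left(D,k \right)} = 1 + 19 D$
$\frac{1}{262891 + W{\left(m{\left(T{\left(-2,6 \right)},7 \right)},-351 - -435 \right)}} = \frac{1}{262891 + 390} = \frac{1}{263281}$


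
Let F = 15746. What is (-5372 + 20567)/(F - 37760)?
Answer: -5065/7338 ≈ -0.69024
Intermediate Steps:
(-5372 + 20567)/(F - 37760) = (-5372 + 20567)/(15746 - 37760) = 15195/(-22014) = 15195*(-1/22014) = -5065/7338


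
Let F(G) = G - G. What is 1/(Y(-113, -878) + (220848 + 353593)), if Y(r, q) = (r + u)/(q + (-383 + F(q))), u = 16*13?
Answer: 1261/724370006 ≈ 1.7408e-6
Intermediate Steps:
F(G) = 0
u = 208
Y(r, q) = (208 + r)/(-383 + q) (Y(r, q) = (r + 208)/(q + (-383 + 0)) = (208 + r)/(q - 383) = (208 + r)/(-383 + q))
1/(Y(-113, -878) + (220848 + 353593)) = 1/((208 - 113)/(-383 - 878) + (220848 + 353593)) = 1/(95/(-1261) + 574441) = 1/(-1/1261*95 + 574441) = 1/(-95/1261 + 574441) = 1/(724370006/1261) = 1261/724370006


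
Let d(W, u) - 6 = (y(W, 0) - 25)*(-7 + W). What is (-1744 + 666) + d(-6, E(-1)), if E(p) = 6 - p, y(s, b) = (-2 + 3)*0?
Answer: -747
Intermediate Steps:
y(s, b) = 0 (y(s, b) = 1*0 = 0)
d(W, u) = 181 - 25*W (d(W, u) = 6 + (0 - 25)*(-7 + W) = 6 - 25*(-7 + W) = 6 + (175 - 25*W) = 181 - 25*W)
(-1744 + 666) + d(-6, E(-1)) = (-1744 + 666) + (181 - 25*(-6)) = -1078 + (181 + 150) = -1078 + 331 = -747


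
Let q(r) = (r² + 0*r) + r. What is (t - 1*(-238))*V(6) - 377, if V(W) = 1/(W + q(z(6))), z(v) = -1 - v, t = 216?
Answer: -8821/24 ≈ -367.54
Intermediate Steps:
q(r) = r + r² (q(r) = (r² + 0) + r = r² + r = r + r²)
V(W) = 1/(42 + W) (V(W) = 1/(W + (-1 - 1*6)*(1 + (-1 - 1*6))) = 1/(W + (-1 - 6)*(1 + (-1 - 6))) = 1/(W - 7*(1 - 7)) = 1/(W - 7*(-6)) = 1/(W + 42) = 1/(42 + W))
(t - 1*(-238))*V(6) - 377 = (216 - 1*(-238))/(42 + 6) - 377 = (216 + 238)/48 - 377 = 454*(1/48) - 377 = 227/24 - 377 = -8821/24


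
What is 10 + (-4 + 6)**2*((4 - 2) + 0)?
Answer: 18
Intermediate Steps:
10 + (-4 + 6)**2*((4 - 2) + 0) = 10 + 2**2*(2 + 0) = 10 + 4*2 = 10 + 8 = 18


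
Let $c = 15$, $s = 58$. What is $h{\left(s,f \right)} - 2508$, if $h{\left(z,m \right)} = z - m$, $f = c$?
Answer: $-2465$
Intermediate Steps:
$f = 15$
$h{\left(s,f \right)} - 2508 = \left(58 - 15\right) - 2508 = 43 - 2508 = -2465$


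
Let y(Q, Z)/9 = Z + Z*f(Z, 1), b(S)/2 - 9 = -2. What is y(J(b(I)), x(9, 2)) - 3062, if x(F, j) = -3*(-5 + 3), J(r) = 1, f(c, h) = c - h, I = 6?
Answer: -2738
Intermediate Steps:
b(S) = 14 (b(S) = 18 + 2*(-2) = 18 - 4 = 14)
x(F, j) = 6 (x(F, j) = -3*(-2) = 6)
y(Q, Z) = 9*Z + 9*Z*(-1 + Z) (y(Q, Z) = 9*(Z + Z*(Z - 1*1)) = 9*(Z + Z*(Z - 1)) = 9*(Z + Z*(-1 + Z)) = 9*Z + 9*Z*(-1 + Z))
y(J(b(I)), x(9, 2)) - 3062 = 9*6² - 3062 = 9*36 - 3062 = 324 - 3062 = -2738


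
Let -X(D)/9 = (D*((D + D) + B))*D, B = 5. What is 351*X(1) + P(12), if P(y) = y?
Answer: -22101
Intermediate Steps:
X(D) = -9*D²*(5 + 2*D) (X(D) = -9*D*((D + D) + 5)*D = -9*D*(2*D + 5)*D = -9*D*(5 + 2*D)*D = -9*D²*(5 + 2*D))
351*X(1) + P(12) = 351*(1²*(-45 - 18*1)) + 12 = 351*(1*(-45 - 18)) + 12 = 351*(1*(-63)) + 12 = 351*(-63) + 12 = -22113 + 12 = -22101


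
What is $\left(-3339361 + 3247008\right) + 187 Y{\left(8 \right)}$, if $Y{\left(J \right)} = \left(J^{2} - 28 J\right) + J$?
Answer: $-120777$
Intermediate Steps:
$Y{\left(J \right)} = J^{2} - 27 J$
$\left(-3339361 + 3247008\right) + 187 Y{\left(8 \right)} = \left(-3339361 + 3247008\right) + 187 \cdot 8 \left(-27 + 8\right) = -92353 + 187 \cdot 8 \left(-19\right) = -92353 + 187 \left(-152\right) = -92353 - 28424 = -120777$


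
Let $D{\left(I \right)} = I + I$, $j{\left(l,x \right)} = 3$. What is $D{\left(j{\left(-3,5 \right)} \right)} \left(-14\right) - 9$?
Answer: $-93$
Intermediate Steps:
$D{\left(I \right)} = 2 I$
$D{\left(j{\left(-3,5 \right)} \right)} \left(-14\right) - 9 = 2 \cdot 3 \left(-14\right) - 9 = 6 \left(-14\right) - 9 = -84 - 9 = -93$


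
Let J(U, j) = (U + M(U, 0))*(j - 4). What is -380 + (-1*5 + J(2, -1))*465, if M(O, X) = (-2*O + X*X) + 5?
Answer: -9680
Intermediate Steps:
M(O, X) = 5 + X² - 2*O (M(O, X) = (-2*O + X²) + 5 = (X² - 2*O) + 5 = 5 + X² - 2*O)
J(U, j) = (-4 + j)*(5 - U) (J(U, j) = (U + (5 + 0² - 2*U))*(j - 4) = (U + (5 + 0 - 2*U))*(-4 + j) = (U + (5 - 2*U))*(-4 + j) = (5 - U)*(-4 + j) = (-4 + j)*(5 - U))
-380 + (-1*5 + J(2, -1))*465 = -380 + (-1*5 + (-20 + 4*2 + 5*(-1) - 1*2*(-1)))*465 = -380 + (-5 + (-20 + 8 - 5 + 2))*465 = -380 + (-5 - 15)*465 = -380 - 20*465 = -380 - 9300 = -9680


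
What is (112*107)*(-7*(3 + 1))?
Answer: -335552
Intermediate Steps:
(112*107)*(-7*(3 + 1)) = 11984*(-7*4) = 11984*(-28) = -335552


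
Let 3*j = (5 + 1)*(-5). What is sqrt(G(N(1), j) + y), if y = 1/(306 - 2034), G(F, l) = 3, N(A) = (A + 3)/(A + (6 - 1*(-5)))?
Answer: sqrt(15549)/72 ≈ 1.7319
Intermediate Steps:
j = -10 (j = ((5 + 1)*(-5))/3 = (6*(-5))/3 = (1/3)*(-30) = -10)
N(A) = (3 + A)/(11 + A) (N(A) = (3 + A)/(A + (6 + 5)) = (3 + A)/(A + 11) = (3 + A)/(11 + A))
y = -1/1728 (y = 1/(-1728) = -1/1728 ≈ -0.00057870)
sqrt(G(N(1), j) + y) = sqrt(3 - 1/1728) = sqrt(5183/1728) = sqrt(15549)/72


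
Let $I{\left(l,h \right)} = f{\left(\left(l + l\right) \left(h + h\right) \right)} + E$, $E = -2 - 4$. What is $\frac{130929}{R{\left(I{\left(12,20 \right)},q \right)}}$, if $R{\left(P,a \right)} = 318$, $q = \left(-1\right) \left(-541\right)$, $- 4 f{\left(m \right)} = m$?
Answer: $\frac{43643}{106} \approx 411.73$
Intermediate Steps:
$f{\left(m \right)} = - \frac{m}{4}$
$q = 541$
$E = -6$ ($E = -2 - 4 = -6$)
$I{\left(l,h \right)} = -6 - h l$ ($I{\left(l,h \right)} = - \frac{\left(l + l\right) \left(h + h\right)}{4} - 6 = - \frac{2 l 2 h}{4} - 6 = - \frac{4 h l}{4} - 6 = - h l - 6 = -6 - h l$)
$\frac{130929}{R{\left(I{\left(12,20 \right)},q \right)}} = \frac{130929}{318} = 130929 \cdot \frac{1}{318} = \frac{43643}{106}$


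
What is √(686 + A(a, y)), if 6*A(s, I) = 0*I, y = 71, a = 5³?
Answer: 7*√14 ≈ 26.192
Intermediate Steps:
a = 125
A(s, I) = 0 (A(s, I) = (0*I)/6 = (⅙)*0 = 0)
√(686 + A(a, y)) = √(686 + 0) = √686 = 7*√14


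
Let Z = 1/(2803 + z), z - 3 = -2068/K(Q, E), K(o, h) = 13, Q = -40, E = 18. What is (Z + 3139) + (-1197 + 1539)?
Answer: 119781223/34410 ≈ 3481.0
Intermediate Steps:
z = -2029/13 (z = 3 - 2068/13 = -2029/13 ≈ -156.08)
Z = 13/34410 (Z = 1/(2803 - 2029/13) = 1/(34410/13) = 13/34410 ≈ 0.00037780)
(Z + 3139) + (-1197 + 1539) = (13/34410 + 3139) + (-1197 + 1539) = 108013003/34410 + 342 = 119781223/34410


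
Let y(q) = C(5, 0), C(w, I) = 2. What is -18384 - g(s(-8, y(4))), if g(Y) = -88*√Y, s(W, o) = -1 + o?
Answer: -18296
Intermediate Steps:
y(q) = 2
-18384 - g(s(-8, y(4))) = -18384 - (-88)*√(-1 + 2) = -18384 - (-88)*√1 = -18384 - (-88) = -18384 - 1*(-88) = -18384 + 88 = -18296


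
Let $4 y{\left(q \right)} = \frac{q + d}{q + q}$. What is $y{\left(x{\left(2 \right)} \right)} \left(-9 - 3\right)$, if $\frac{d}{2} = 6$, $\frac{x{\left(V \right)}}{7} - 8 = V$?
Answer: $- \frac{123}{70} \approx -1.7571$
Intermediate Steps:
$x{\left(V \right)} = 56 + 7 V$
$d = 12$ ($d = 2 \cdot 6 = 12$)
$y{\left(q \right)} = \frac{12 + q}{8 q}$ ($y{\left(q \right)} = \frac{\left(q + 12\right) \frac{1}{q + q}}{4} = \frac{\left(12 + q\right) \frac{1}{2 q}}{4} = \frac{\frac{1}{2} \frac{1}{q} \left(12 + q\right)}{4} = \frac{12 + q}{8 q}$)
$y{\left(x{\left(2 \right)} \right)} \left(-9 - 3\right) = \frac{12 + \left(56 + 7 \cdot 2\right)}{8 \left(56 + 7 \cdot 2\right)} \left(-9 - 3\right) = \frac{12 + \left(56 + 14\right)}{8 \left(56 + 14\right)} \left(-12\right) = \frac{12 + 70}{8 \cdot 70} \left(-12\right) = \frac{1}{8} \cdot \frac{1}{70} \cdot 82 \left(-12\right) = \frac{41}{280} \left(-12\right) = - \frac{123}{70}$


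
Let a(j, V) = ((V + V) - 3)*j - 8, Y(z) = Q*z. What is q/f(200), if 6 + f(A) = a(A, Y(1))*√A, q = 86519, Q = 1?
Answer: 259557/4326382 - 44989880*√2/2163191 ≈ -29.353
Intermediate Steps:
Y(z) = z (Y(z) = 1*z = z)
a(j, V) = -8 + j*(-3 + 2*V) (a(j, V) = (2*V - 3)*j - 8 = (-3 + 2*V)*j - 8 = j*(-3 + 2*V) - 8 = -8 + j*(-3 + 2*V))
f(A) = -6 + √A*(-8 - A) (f(A) = -6 + (-8 - 3*A + 2*1*A)*√A = -6 + (-8 - 3*A + 2*A)*√A = -6 + (-8 - A)*√A = -6 + √A*(-8 - A))
q/f(200) = 86519/(-6 - √200*(8 + 200)) = 86519/(-6 - 1*10*√2*208) = 86519/(-6 - 2080*√2)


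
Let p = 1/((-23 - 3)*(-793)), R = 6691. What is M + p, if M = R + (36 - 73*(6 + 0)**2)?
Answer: 84513183/20618 ≈ 4099.0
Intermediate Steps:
M = 4099 (M = 6691 + (36 - 73*(6 + 0)**2) = 6691 + (36 - 73*6**2) = 6691 + (36 - 73*36) = 6691 + (36 - 2628) = 6691 - 2592 = 4099)
p = 1/20618 (p = 1/(-26*(-793)) = 1/20618 ≈ 4.8501e-5)
M + p = 4099 + 1/20618 = 84513183/20618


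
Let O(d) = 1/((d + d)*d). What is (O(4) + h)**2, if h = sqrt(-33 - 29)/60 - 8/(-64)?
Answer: 1657/230400 + I*sqrt(62)/192 ≈ 0.0071918 + 0.04101*I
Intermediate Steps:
O(d) = 1/(2*d**2) (O(d) = 1/(((2*d))*d) = (1/(2*d))/d = 1/(2*d**2))
h = 1/8 + I*sqrt(62)/60 (h = sqrt(-62)*(1/60) - 8*(-1/64) = (I*sqrt(62))*(1/60) + 1/8 = I*sqrt(62)/60 + 1/8 = 1/8 + I*sqrt(62)/60 ≈ 0.125 + 0.13123*I)
(O(4) + h)**2 = ((1/2)/4**2 + (1/8 + I*sqrt(62)/60))**2 = ((1/2)*(1/16) + (1/8 + I*sqrt(62)/60))**2 = (1/32 + (1/8 + I*sqrt(62)/60))**2 = (5/32 + I*sqrt(62)/60)**2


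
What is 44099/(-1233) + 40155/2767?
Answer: -72510818/3411711 ≈ -21.254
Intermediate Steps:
44099/(-1233) + 40155/2767 = 44099*(-1/1233) + 40155*(1/2767) = -44099/1233 + 40155/2767 = -72510818/3411711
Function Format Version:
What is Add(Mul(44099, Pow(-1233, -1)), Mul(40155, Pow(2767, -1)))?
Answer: Rational(-72510818, 3411711) ≈ -21.254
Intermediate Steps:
Add(Mul(44099, Pow(-1233, -1)), Mul(40155, Pow(2767, -1))) = Add(Mul(44099, Rational(-1, 1233)), Mul(40155, Rational(1, 2767))) = Add(Rational(-44099, 1233), Rational(40155, 2767)) = Rational(-72510818, 3411711)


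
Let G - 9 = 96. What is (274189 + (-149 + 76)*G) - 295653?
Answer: -29129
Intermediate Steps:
G = 105 (G = 9 + 96 = 105)
(274189 + (-149 + 76)*G) - 295653 = (274189 + (-149 + 76)*105) - 295653 = (274189 - 73*105) - 295653 = (274189 - 7665) - 295653 = 266524 - 295653 = -29129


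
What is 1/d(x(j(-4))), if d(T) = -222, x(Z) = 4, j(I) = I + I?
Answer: -1/222 ≈ -0.0045045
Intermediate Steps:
j(I) = 2*I
1/d(x(j(-4))) = 1/(-222) = -1/222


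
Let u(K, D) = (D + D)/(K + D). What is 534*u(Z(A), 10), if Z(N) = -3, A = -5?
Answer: 10680/7 ≈ 1525.7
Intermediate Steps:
u(K, D) = 2*D/(D + K) (u(K, D) = (2*D)/(D + K) = 2*D/(D + K))
534*u(Z(A), 10) = 534*(2*10/(10 - 3)) = 534*(2*10/7) = 534*(2*10*(1/7)) = 534*(20/7) = 10680/7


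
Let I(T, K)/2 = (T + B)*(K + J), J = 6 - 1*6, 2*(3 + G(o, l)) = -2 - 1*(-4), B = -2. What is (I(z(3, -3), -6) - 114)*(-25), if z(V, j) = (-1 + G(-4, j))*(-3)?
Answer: 4950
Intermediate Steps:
G(o, l) = -2 (G(o, l) = -3 + (-2 - 1*(-4))/2 = -3 + (-2 + 4)/2 = -3 + (½)*2 = -3 + 1 = -2)
J = 0 (J = 6 - 6 = 0)
z(V, j) = 9 (z(V, j) = (-1 - 2)*(-3) = -3*(-3) = 9)
I(T, K) = 2*K*(-2 + T) (I(T, K) = 2*((T - 2)*(K + 0)) = 2*((-2 + T)*K) = 2*(K*(-2 + T)) = 2*K*(-2 + T))
(I(z(3, -3), -6) - 114)*(-25) = (2*(-6)*(-2 + 9) - 114)*(-25) = (2*(-6)*7 - 114)*(-25) = (-84 - 114)*(-25) = -198*(-25) = 4950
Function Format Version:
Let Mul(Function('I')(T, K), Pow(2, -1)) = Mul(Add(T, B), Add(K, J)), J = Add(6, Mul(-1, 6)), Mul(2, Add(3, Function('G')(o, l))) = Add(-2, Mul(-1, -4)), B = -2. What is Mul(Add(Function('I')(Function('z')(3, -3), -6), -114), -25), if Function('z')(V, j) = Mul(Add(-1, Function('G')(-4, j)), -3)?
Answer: 4950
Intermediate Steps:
Function('G')(o, l) = -2 (Function('G')(o, l) = Add(-3, Mul(Rational(1, 2), Add(-2, Mul(-1, -4)))) = Add(-3, Mul(Rational(1, 2), Add(-2, 4))) = Add(-3, Mul(Rational(1, 2), 2)) = Add(-3, 1) = -2)
J = 0 (J = Add(6, -6) = 0)
Function('z')(V, j) = 9 (Function('z')(V, j) = Mul(Add(-1, -2), -3) = Mul(-3, -3) = 9)
Function('I')(T, K) = Mul(2, K, Add(-2, T)) (Function('I')(T, K) = Mul(2, Mul(Add(T, -2), Add(K, 0))) = Mul(2, Mul(Add(-2, T), K)) = Mul(2, Mul(K, Add(-2, T))) = Mul(2, K, Add(-2, T)))
Mul(Add(Function('I')(Function('z')(3, -3), -6), -114), -25) = Mul(Add(Mul(2, -6, Add(-2, 9)), -114), -25) = Mul(Add(Mul(2, -6, 7), -114), -25) = Mul(Add(-84, -114), -25) = Mul(-198, -25) = 4950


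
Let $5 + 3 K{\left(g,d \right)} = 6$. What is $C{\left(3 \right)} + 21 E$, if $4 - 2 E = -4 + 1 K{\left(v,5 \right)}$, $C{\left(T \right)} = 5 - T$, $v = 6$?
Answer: $\frac{165}{2} \approx 82.5$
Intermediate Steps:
$K{\left(g,d \right)} = \frac{1}{3}$ ($K{\left(g,d \right)} = - \frac{5}{3} + \frac{1}{3} \cdot 6 = - \frac{5}{3} + 2 = \frac{1}{3}$)
$E = \frac{23}{6}$ ($E = 2 - \frac{-4 + 1 \cdot \frac{1}{3}}{2} = 2 - \frac{-4 + \frac{1}{3}}{2} = 2 - - \frac{11}{6} = 2 + \frac{11}{6} = \frac{23}{6} \approx 3.8333$)
$C{\left(3 \right)} + 21 E = \left(5 - 3\right) + 21 \cdot \frac{23}{6} = \left(5 - 3\right) + \frac{161}{2} = 2 + \frac{161}{2} = \frac{165}{2}$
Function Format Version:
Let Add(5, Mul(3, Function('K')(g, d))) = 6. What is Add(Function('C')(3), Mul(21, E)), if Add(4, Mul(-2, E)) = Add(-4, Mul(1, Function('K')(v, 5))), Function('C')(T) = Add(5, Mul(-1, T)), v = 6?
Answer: Rational(165, 2) ≈ 82.500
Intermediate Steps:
Function('K')(g, d) = Rational(1, 3) (Function('K')(g, d) = Add(Rational(-5, 3), Mul(Rational(1, 3), 6)) = Add(Rational(-5, 3), 2) = Rational(1, 3))
E = Rational(23, 6) (E = Add(2, Mul(Rational(-1, 2), Add(-4, Mul(1, Rational(1, 3))))) = Add(2, Mul(Rational(-1, 2), Add(-4, Rational(1, 3)))) = Add(2, Mul(Rational(-1, 2), Rational(-11, 3))) = Add(2, Rational(11, 6)) = Rational(23, 6) ≈ 3.8333)
Add(Function('C')(3), Mul(21, E)) = Add(Add(5, Mul(-1, 3)), Mul(21, Rational(23, 6))) = Add(Add(5, -3), Rational(161, 2)) = Add(2, Rational(161, 2)) = Rational(165, 2)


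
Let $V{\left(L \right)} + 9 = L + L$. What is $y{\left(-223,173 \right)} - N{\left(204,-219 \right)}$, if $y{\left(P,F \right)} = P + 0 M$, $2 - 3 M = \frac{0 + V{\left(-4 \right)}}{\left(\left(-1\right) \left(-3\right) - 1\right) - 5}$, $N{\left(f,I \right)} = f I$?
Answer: $44453$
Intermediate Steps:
$V{\left(L \right)} = -9 + 2 L$ ($V{\left(L \right)} = -9 + \left(L + L\right) = -9 + 2 L$)
$N{\left(f,I \right)} = I f$
$M = - \frac{11}{9}$ ($M = \frac{2}{3} - \frac{\left(0 + \left(-9 + 2 \left(-4\right)\right)\right) \frac{1}{\left(\left(-1\right) \left(-3\right) - 1\right) - 5}}{3} = \frac{2}{3} - \frac{\left(0 - 17\right) \frac{1}{\left(3 - 1\right) - 5}}{3} = \frac{2}{3} - \frac{\left(0 - 17\right) \frac{1}{2 - 5}}{3} = \frac{2}{3} - \frac{\left(-17\right) \frac{1}{-3}}{3} = \frac{2}{3} - \frac{\left(-17\right) \left(- \frac{1}{3}\right)}{3} = \frac{2}{3} - \frac{17}{9} = - \frac{11}{9} \approx -1.2222$)
$y{\left(P,F \right)} = P$ ($y{\left(P,F \right)} = P + 0 \left(- \frac{11}{9}\right) = P + 0 = P$)
$y{\left(-223,173 \right)} - N{\left(204,-219 \right)} = -223 - \left(-219\right) 204 = -223 - -44676 = -223 + 44676 = 44453$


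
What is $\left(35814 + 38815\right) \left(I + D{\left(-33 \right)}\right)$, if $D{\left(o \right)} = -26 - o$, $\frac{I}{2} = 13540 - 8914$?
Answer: $690989911$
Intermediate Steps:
$I = 9252$ ($I = 2 \left(13540 - 8914\right) = 2 \cdot 4626 = 9252$)
$\left(35814 + 38815\right) \left(I + D{\left(-33 \right)}\right) = \left(35814 + 38815\right) \left(9252 - -7\right) = 74629 \left(9252 + \left(-26 + 33\right)\right) = 74629 \left(9252 + 7\right) = 74629 \cdot 9259 = 690989911$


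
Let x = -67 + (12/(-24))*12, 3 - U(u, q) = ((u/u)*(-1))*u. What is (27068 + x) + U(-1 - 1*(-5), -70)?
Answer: 27002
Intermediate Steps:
U(u, q) = 3 + u (U(u, q) = 3 - (u/u)*(-1)*u = 3 - 1*(-1)*u = 3 - (-1)*u = 3 + u)
x = -73 (x = -67 + (12*(-1/24))*12 = -67 - ½*12 = -67 - 6 = -73)
(27068 + x) + U(-1 - 1*(-5), -70) = (27068 - 73) + (3 + (-1 - 1*(-5))) = 26995 + (3 + (-1 + 5)) = 26995 + (3 + 4) = 26995 + 7 = 27002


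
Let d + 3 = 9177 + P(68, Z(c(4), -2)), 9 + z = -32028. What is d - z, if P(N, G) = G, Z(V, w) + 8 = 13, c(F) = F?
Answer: 41216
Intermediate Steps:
z = -32037 (z = -9 - 32028 = -32037)
Z(V, w) = 5 (Z(V, w) = -8 + 13 = 5)
d = 9179 (d = -3 + (9177 + 5) = -3 + 9182 = 9179)
d - z = 9179 - 1*(-32037) = 9179 + 32037 = 41216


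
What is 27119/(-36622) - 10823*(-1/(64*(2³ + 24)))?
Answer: 170410097/37500928 ≈ 4.5442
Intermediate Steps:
27119/(-36622) - 10823*(-1/(64*(2³ + 24))) = 27119*(-1/36622) - 10823*(-1/(64*(8 + 24))) = -27119/36622 - 10823/((-64*32)) = -27119/36622 - 10823/(-2048) = -27119/36622 - 10823*(-1/2048) = -27119/36622 + 10823/2048 = 170410097/37500928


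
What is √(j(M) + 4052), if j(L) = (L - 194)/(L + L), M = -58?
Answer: √3409559/29 ≈ 63.672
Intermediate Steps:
j(L) = (-194 + L)/(2*L) (j(L) = (-194 + L)/((2*L)) = (-194 + L)*(1/(2*L)) = (-194 + L)/(2*L))
√(j(M) + 4052) = √((½)*(-194 - 58)/(-58) + 4052) = √((½)*(-1/58)*(-252) + 4052) = √(63/29 + 4052) = √(117571/29) = √3409559/29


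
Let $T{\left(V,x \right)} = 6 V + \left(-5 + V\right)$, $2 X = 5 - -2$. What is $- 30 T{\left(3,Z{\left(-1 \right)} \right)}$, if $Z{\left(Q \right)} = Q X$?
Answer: $-480$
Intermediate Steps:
$X = \frac{7}{2}$ ($X = \frac{5 - -2}{2} = \frac{5 + 2}{2} = \frac{1}{2} \cdot 7 = \frac{7}{2} \approx 3.5$)
$Z{\left(Q \right)} = \frac{7 Q}{2}$ ($Z{\left(Q \right)} = Q \frac{7}{2} = \frac{7 Q}{2}$)
$T{\left(V,x \right)} = -5 + 7 V$
$- 30 T{\left(3,Z{\left(-1 \right)} \right)} = - 30 \left(-5 + 7 \cdot 3\right) = - 30 \left(-5 + 21\right) = \left(-30\right) 16 = -480$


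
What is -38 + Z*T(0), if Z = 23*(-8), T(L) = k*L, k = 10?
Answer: -38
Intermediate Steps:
T(L) = 10*L
Z = -184
-38 + Z*T(0) = -38 - 1840*0 = -38 - 184*0 = -38 + 0 = -38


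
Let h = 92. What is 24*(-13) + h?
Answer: -220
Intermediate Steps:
24*(-13) + h = 24*(-13) + 92 = -312 + 92 = -220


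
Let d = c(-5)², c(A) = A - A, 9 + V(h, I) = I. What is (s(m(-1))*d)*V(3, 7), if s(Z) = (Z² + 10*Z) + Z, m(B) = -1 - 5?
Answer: 0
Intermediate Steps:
V(h, I) = -9 + I
m(B) = -6
c(A) = 0
d = 0 (d = 0² = 0)
s(Z) = Z² + 11*Z
(s(m(-1))*d)*V(3, 7) = (-6*(11 - 6)*0)*(-9 + 7) = (-6*5*0)*(-2) = -30*0*(-2) = 0*(-2) = 0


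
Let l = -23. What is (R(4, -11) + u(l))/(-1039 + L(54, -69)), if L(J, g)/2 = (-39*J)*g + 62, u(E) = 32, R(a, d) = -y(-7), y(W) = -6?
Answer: 38/289713 ≈ 0.00013116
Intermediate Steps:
R(a, d) = 6 (R(a, d) = -1*(-6) = 6)
L(J, g) = 124 - 78*J*g (L(J, g) = 2*((-39*J)*g + 62) = 2*(-39*J*g + 62) = 2*(62 - 39*J*g) = 124 - 78*J*g)
(R(4, -11) + u(l))/(-1039 + L(54, -69)) = (6 + 32)/(-1039 + (124 - 78*54*(-69))) = 38/(-1039 + (124 + 290628)) = 38/(-1039 + 290752) = 38/289713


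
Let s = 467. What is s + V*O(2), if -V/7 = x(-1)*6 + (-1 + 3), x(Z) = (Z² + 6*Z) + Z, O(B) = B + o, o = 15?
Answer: 4513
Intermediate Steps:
O(B) = 15 + B (O(B) = B + 15 = 15 + B)
x(Z) = Z² + 7*Z
V = 238 (V = -7*(-(7 - 1)*6 + (-1 + 3)) = -7*(-1*6*6 + 2) = -7*(-6*6 + 2) = -7*(-36 + 2) = -7*(-34) = 238)
s + V*O(2) = 467 + 238*(15 + 2) = 467 + 238*17 = 467 + 4046 = 4513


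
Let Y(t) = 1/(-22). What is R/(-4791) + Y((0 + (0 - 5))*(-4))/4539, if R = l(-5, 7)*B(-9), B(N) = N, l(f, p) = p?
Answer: 2095421/159473226 ≈ 0.013140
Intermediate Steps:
R = -63 (R = 7*(-9) = -63)
Y(t) = -1/22
R/(-4791) + Y((0 + (0 - 5))*(-4))/4539 = -63/(-4791) - 1/22/4539 = -63*(-1/4791) - 1/22*1/4539 = 21/1597 - 1/99858 = 2095421/159473226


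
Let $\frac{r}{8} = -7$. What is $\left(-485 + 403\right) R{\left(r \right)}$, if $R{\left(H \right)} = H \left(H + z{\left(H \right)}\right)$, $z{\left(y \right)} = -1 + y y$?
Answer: $14138768$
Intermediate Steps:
$r = -56$ ($r = 8 \left(-7\right) = -56$)
$z{\left(y \right)} = -1 + y^{2}$
$R{\left(H \right)} = H \left(-1 + H + H^{2}\right)$ ($R{\left(H \right)} = H \left(H + \left(-1 + H^{2}\right)\right) = H \left(-1 + H + H^{2}\right)$)
$\left(-485 + 403\right) R{\left(r \right)} = \left(-485 + 403\right) \left(- 56 \left(-1 - 56 + \left(-56\right)^{2}\right)\right) = - 82 \left(- 56 \left(-1 - 56 + 3136\right)\right) = - 82 \left(\left(-56\right) 3079\right) = \left(-82\right) \left(-172424\right) = 14138768$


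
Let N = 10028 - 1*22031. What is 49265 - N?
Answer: 61268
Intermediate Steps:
N = -12003 (N = 10028 - 22031 = -12003)
49265 - N = 49265 - 1*(-12003) = 49265 + 12003 = 61268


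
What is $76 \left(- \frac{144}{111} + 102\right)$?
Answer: $\frac{283176}{37} \approx 7653.4$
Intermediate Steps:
$76 \left(- \frac{144}{111} + 102\right) = 76 \left(\left(-144\right) \frac{1}{111} + 102\right) = 76 \left(- \frac{48}{37} + 102\right) = 76 \cdot \frac{3726}{37} = \frac{283176}{37}$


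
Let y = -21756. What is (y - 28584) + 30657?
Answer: -19683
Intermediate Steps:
(y - 28584) + 30657 = (-21756 - 28584) + 30657 = -50340 + 30657 = -19683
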